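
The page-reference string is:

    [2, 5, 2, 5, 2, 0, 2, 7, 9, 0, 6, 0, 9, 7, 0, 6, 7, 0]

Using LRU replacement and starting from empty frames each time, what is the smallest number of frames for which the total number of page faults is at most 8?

f=1: 18 faults
f=2: 13 faults
f=3: 9 faults
f=4: 6 faults
f=5: 6 faults
f=6: 6 faults
Smallest f with faults ≤ 8 is 4.

4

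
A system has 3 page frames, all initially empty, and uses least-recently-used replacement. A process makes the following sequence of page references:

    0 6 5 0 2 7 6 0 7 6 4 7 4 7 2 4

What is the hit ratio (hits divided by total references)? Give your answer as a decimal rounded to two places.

0.44

0 → miss, frames (0)
6 → miss, frames (0 6)
5 → miss, frames (0 6 5)
0 → hit
2 → miss, evict 6, frames (5 0 2)
7 → miss, evict 5, frames (0 2 7)
6 → miss, evict 0, frames (2 7 6)
0 → miss, evict 2, frames (7 6 0)
7 → hit
6 → hit
4 → miss, evict 0, frames (7 6 4)
7 → hit
4 → hit
7 → hit
2 → miss, evict 6, frames (4 7 2)
4 → hit
Hits: 7 of 16 references → 7/16 = 0.4375.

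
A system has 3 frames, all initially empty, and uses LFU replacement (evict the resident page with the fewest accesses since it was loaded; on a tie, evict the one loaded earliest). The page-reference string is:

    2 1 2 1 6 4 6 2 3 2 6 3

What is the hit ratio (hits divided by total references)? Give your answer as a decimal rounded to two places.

2: miss, frames {2}
1: miss, frames {2,1}
2: hit
1: hit
6: miss, frames {2,1,6}
4: miss, evict 6, frames {2,1,4}
6: miss, evict 4, frames {2,1,6}
2: hit
3: miss, evict 6, frames {2,1,3}
2: hit
6: miss, evict 3, frames {2,1,6}
3: miss, evict 6, frames {2,1,3}
Hits: 4 of 12 references → 4/12 = 0.3333.

0.33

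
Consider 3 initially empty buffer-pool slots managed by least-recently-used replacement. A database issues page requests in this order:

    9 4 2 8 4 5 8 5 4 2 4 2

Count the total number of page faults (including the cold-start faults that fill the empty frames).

6

9 -> miss, frames [9]
4 -> miss, frames [9, 4]
2 -> miss, frames [9, 4, 2]
8 -> miss, evict 9, frames [4, 2, 8]
4 -> hit
5 -> miss, evict 2, frames [8, 4, 5]
8 -> hit
5 -> hit
4 -> hit
2 -> miss, evict 8, frames [5, 4, 2]
4 -> hit
2 -> hit
Page faults: 6.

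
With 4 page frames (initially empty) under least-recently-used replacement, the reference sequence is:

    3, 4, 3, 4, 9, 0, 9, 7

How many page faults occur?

5

3 -> miss, frames {3}
4 -> miss, frames {3,4}
3 -> hit
4 -> hit
9 -> miss, frames {3,4,9}
0 -> miss, frames {3,4,9,0}
9 -> hit
7 -> miss, evict 3, frames {4,0,9,7}
Page faults: 5.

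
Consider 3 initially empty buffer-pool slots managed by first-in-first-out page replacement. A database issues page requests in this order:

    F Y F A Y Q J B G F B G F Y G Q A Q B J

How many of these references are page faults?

F → miss, frames [F]
Y → miss, frames [F, Y]
F → hit
A → miss, frames [F, Y, A]
Y → hit
Q → miss, evict F, frames [Y, A, Q]
J → miss, evict Y, frames [A, Q, J]
B → miss, evict A, frames [Q, J, B]
G → miss, evict Q, frames [J, B, G]
F → miss, evict J, frames [B, G, F]
B → hit
G → hit
F → hit
Y → miss, evict B, frames [G, F, Y]
G → hit
Q → miss, evict G, frames [F, Y, Q]
A → miss, evict F, frames [Y, Q, A]
Q → hit
B → miss, evict Y, frames [Q, A, B]
J → miss, evict Q, frames [A, B, J]
Page faults: 13.

13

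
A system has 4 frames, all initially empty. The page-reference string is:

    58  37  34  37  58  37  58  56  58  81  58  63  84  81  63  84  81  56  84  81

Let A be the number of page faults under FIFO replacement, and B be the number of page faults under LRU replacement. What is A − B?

2

Under FIFO: F F F . . . . F . F F F F . . . . F . F → 10 faults.
Under LRU: F F F . . . . F . F . F F . . . . F . . → 8 faults.
A − B = 10 − 8 = 2.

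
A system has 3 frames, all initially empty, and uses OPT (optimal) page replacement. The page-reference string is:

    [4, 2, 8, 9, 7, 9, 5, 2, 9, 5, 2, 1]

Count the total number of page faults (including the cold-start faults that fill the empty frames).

4 → miss, frames [4]
2 → miss, frames [4, 2]
8 → miss, frames [4, 2, 8]
9 → miss, evict 8, frames [4, 2, 9]
7 → miss, evict 4, frames [2, 9, 7]
9 → hit
5 → miss, evict 7, frames [2, 9, 5]
2 → hit
9 → hit
5 → hit
2 → hit
1 → miss, evict 5, frames [2, 9, 1]
Page faults: 7.

7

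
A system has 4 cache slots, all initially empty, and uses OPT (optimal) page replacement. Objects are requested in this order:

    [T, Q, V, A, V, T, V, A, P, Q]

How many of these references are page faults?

5

T → fault, frames {T}
Q → fault, frames {T,Q}
V → fault, frames {T,Q,V}
A → fault, frames {T,Q,V,A}
V → hit
T → hit
V → hit
A → hit
P → fault, evict A, frames {T,Q,V,P}
Q → hit
Page faults: 5.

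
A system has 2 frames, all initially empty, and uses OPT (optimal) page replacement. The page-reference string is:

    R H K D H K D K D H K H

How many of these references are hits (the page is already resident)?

R → fault, frames [R]
H → fault, frames [R, H]
K → fault, evict R, frames [H, K]
D → fault, evict K, frames [H, D]
H → hit
K → fault, evict H, frames [D, K]
D → hit
K → hit
D → hit
H → fault, evict D, frames [K, H]
K → hit
H → hit
Hits: 6.

6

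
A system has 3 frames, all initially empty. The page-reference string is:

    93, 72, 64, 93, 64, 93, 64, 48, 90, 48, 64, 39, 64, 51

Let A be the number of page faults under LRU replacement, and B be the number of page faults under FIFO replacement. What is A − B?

-1

Under LRU: F F F . . . . F F . . F . F → 7 faults.
Under FIFO: F F F . . . . F F . . F F F → 8 faults.
A − B = 7 − 8 = -1.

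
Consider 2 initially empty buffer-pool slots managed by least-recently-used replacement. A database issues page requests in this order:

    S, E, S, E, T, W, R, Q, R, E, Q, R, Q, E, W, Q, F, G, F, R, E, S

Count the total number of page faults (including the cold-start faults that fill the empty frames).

S → miss, frames [S]
E → miss, frames [S, E]
S → hit
E → hit
T → miss, evict S, frames [E, T]
W → miss, evict E, frames [T, W]
R → miss, evict T, frames [W, R]
Q → miss, evict W, frames [R, Q]
R → hit
E → miss, evict Q, frames [R, E]
Q → miss, evict R, frames [E, Q]
R → miss, evict E, frames [Q, R]
Q → hit
E → miss, evict R, frames [Q, E]
W → miss, evict Q, frames [E, W]
Q → miss, evict E, frames [W, Q]
F → miss, evict W, frames [Q, F]
G → miss, evict Q, frames [F, G]
F → hit
R → miss, evict G, frames [F, R]
E → miss, evict F, frames [R, E]
S → miss, evict R, frames [E, S]
Page faults: 17.

17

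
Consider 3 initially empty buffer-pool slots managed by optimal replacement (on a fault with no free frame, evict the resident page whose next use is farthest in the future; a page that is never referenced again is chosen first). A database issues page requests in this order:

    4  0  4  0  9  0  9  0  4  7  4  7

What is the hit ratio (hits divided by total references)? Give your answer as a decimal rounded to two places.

4: fault, frames [4]
0: fault, frames [4, 0]
4: hit
0: hit
9: fault, frames [4, 0, 9]
0: hit
9: hit
0: hit
4: hit
7: fault, evict 9, frames [4, 0, 7]
4: hit
7: hit
Hits: 8 of 12 references → 8/12 = 0.6667.

0.67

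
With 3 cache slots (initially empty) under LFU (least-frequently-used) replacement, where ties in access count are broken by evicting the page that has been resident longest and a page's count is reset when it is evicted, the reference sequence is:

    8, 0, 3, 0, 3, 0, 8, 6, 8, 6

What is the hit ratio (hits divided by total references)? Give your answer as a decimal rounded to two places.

8 -> fault, frames {8}
0 -> fault, frames {8,0}
3 -> fault, frames {8,0,3}
0 -> hit
3 -> hit
0 -> hit
8 -> hit
6 -> fault, evict 8, frames {0,3,6}
8 -> fault, evict 6, frames {0,3,8}
6 -> fault, evict 8, frames {0,3,6}
Hits: 4 of 10 references → 4/10 = 0.4000.

0.40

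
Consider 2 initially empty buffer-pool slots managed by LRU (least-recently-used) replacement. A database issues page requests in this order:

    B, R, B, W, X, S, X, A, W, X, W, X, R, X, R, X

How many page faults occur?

B → miss, frames (B)
R → miss, frames (B R)
B → hit
W → miss, evict R, frames (B W)
X → miss, evict B, frames (W X)
S → miss, evict W, frames (X S)
X → hit
A → miss, evict S, frames (X A)
W → miss, evict X, frames (A W)
X → miss, evict A, frames (W X)
W → hit
X → hit
R → miss, evict W, frames (X R)
X → hit
R → hit
X → hit
Page faults: 9.

9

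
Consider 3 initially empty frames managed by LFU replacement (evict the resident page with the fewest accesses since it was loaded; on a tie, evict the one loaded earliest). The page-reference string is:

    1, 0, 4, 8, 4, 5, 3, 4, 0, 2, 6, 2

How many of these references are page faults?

9

1 → fault, frames (1)
0 → fault, frames (1 0)
4 → fault, frames (1 0 4)
8 → fault, evict 1, frames (0 4 8)
4 → hit
5 → fault, evict 0, frames (4 8 5)
3 → fault, evict 8, frames (4 5 3)
4 → hit
0 → fault, evict 5, frames (4 3 0)
2 → fault, evict 3, frames (4 0 2)
6 → fault, evict 0, frames (4 2 6)
2 → hit
Page faults: 9.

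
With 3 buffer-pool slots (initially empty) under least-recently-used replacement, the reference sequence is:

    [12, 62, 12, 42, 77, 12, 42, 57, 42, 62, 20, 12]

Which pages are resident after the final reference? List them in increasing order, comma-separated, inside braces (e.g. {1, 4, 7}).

12 -> fault, frames (12)
62 -> fault, frames (12 62)
12 -> hit
42 -> fault, frames (62 12 42)
77 -> fault, evict 62, frames (12 42 77)
12 -> hit
42 -> hit
57 -> fault, evict 77, frames (12 42 57)
42 -> hit
62 -> fault, evict 12, frames (57 42 62)
20 -> fault, evict 57, frames (42 62 20)
12 -> fault, evict 42, frames (62 20 12)

{12, 20, 62}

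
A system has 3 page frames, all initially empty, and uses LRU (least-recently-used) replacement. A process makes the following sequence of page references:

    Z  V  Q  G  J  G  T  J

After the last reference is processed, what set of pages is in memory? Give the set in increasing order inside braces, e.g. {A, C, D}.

{G, J, T}

Z -> miss, frames (Z)
V -> miss, frames (Z V)
Q -> miss, frames (Z V Q)
G -> miss, evict Z, frames (V Q G)
J -> miss, evict V, frames (Q G J)
G -> hit
T -> miss, evict Q, frames (J G T)
J -> hit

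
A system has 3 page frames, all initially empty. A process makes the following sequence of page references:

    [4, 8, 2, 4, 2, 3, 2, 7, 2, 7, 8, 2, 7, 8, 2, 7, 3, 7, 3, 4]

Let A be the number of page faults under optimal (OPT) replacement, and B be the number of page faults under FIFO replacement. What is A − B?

Under OPT: F F F . . F . F . . . . . . . . F . . F → 7 faults.
Under FIFO: F F F . . F . F . . F F . . . . F F . F → 10 faults.
A − B = 7 − 10 = -3.

-3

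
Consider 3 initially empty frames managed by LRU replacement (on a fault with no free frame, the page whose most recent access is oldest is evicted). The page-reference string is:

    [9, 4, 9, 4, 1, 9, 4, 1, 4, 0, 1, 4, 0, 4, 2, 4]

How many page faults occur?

9 → miss, frames {9}
4 → miss, frames {9,4}
9 → hit
4 → hit
1 → miss, frames {9,4,1}
9 → hit
4 → hit
1 → hit
4 → hit
0 → miss, evict 9, frames {1,4,0}
1 → hit
4 → hit
0 → hit
4 → hit
2 → miss, evict 1, frames {0,4,2}
4 → hit
Page faults: 5.

5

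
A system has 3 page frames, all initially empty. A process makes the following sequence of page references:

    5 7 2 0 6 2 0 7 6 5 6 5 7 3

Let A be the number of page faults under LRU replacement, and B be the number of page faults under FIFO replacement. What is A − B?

1

Under LRU: F F F F F . . F F F . . . F → 9 faults.
Under FIFO: F F F F F . . F . F . . . F → 8 faults.
A − B = 9 − 8 = 1.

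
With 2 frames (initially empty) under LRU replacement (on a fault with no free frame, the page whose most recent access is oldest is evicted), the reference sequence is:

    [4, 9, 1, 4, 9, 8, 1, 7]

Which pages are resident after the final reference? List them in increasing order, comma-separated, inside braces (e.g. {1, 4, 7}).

4 -> miss, frames [4]
9 -> miss, frames [4, 9]
1 -> miss, evict 4, frames [9, 1]
4 -> miss, evict 9, frames [1, 4]
9 -> miss, evict 1, frames [4, 9]
8 -> miss, evict 4, frames [9, 8]
1 -> miss, evict 9, frames [8, 1]
7 -> miss, evict 8, frames [1, 7]

{1, 7}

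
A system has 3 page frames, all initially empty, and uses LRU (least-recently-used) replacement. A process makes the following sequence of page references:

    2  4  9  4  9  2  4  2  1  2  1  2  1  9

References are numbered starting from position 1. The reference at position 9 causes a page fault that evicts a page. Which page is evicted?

9

pos 1: 2 -> miss, frames {2}
pos 2: 4 -> miss, frames {2,4}
pos 3: 9 -> miss, frames {2,4,9}
pos 4: 4 -> hit
pos 5: 9 -> hit
pos 6: 2 -> hit
pos 7: 4 -> hit
pos 8: 2 -> hit
pos 9: 1 -> miss, evict 9, frames {4,2,1}
At position 9, page 9 is evicted.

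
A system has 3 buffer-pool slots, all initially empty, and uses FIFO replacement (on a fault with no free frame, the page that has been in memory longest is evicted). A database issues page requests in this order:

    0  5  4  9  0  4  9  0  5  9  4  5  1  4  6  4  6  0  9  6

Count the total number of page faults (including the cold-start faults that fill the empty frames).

0 → fault, frames {0}
5 → fault, frames {0,5}
4 → fault, frames {0,5,4}
9 → fault, evict 0, frames {5,4,9}
0 → fault, evict 5, frames {4,9,0}
4 → hit
9 → hit
0 → hit
5 → fault, evict 4, frames {9,0,5}
9 → hit
4 → fault, evict 9, frames {0,5,4}
5 → hit
1 → fault, evict 0, frames {5,4,1}
4 → hit
6 → fault, evict 5, frames {4,1,6}
4 → hit
6 → hit
0 → fault, evict 4, frames {1,6,0}
9 → fault, evict 1, frames {6,0,9}
6 → hit
Page faults: 11.

11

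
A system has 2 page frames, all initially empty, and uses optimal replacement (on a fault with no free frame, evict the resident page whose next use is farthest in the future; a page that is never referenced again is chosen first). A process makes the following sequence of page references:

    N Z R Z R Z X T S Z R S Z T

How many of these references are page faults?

N: fault, frames [N]
Z: fault, frames [N, Z]
R: fault, evict N, frames [Z, R]
Z: hit
R: hit
Z: hit
X: fault, evict R, frames [Z, X]
T: fault, evict X, frames [Z, T]
S: fault, evict T, frames [Z, S]
Z: hit
R: fault, evict Z, frames [S, R]
S: hit
Z: fault, evict R, frames [S, Z]
T: fault, evict Z, frames [S, T]
Page faults: 9.

9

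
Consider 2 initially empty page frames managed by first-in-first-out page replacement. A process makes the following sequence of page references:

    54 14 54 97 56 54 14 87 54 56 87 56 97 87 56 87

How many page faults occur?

54 → miss, frames {54}
14 → miss, frames {54,14}
54 → hit
97 → miss, evict 54, frames {14,97}
56 → miss, evict 14, frames {97,56}
54 → miss, evict 97, frames {56,54}
14 → miss, evict 56, frames {54,14}
87 → miss, evict 54, frames {14,87}
54 → miss, evict 14, frames {87,54}
56 → miss, evict 87, frames {54,56}
87 → miss, evict 54, frames {56,87}
56 → hit
97 → miss, evict 56, frames {87,97}
87 → hit
56 → miss, evict 87, frames {97,56}
87 → miss, evict 97, frames {56,87}
Page faults: 13.

13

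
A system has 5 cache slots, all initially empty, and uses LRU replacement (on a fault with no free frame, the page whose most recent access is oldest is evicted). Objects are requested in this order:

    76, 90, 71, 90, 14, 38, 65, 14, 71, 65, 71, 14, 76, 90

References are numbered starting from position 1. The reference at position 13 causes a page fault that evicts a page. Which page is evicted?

90

pos 1: 76 → miss, frames {76}
pos 2: 90 → miss, frames {76,90}
pos 3: 71 → miss, frames {76,90,71}
pos 4: 90 → hit
pos 5: 14 → miss, frames {76,71,90,14}
pos 6: 38 → miss, frames {76,71,90,14,38}
pos 7: 65 → miss, evict 76, frames {71,90,14,38,65}
pos 8: 14 → hit
pos 9: 71 → hit
pos 10: 65 → hit
pos 11: 71 → hit
pos 12: 14 → hit
pos 13: 76 → miss, evict 90, frames {38,65,71,14,76}
At position 13, page 90 is evicted.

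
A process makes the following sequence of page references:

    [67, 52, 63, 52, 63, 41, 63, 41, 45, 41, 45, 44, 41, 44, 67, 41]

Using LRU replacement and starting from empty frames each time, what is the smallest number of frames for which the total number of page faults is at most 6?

f=1: 16 faults
f=2: 9 faults
f=3: 7 faults
f=4: 7 faults
f=5: 7 faults
f=6: 6 faults
Smallest f with faults ≤ 6 is 6.

6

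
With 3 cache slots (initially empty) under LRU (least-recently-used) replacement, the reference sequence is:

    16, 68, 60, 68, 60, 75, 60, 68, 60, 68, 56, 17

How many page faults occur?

6

16 → miss, frames (16)
68 → miss, frames (16 68)
60 → miss, frames (16 68 60)
68 → hit
60 → hit
75 → miss, evict 16, frames (68 60 75)
60 → hit
68 → hit
60 → hit
68 → hit
56 → miss, evict 75, frames (60 68 56)
17 → miss, evict 60, frames (68 56 17)
Page faults: 6.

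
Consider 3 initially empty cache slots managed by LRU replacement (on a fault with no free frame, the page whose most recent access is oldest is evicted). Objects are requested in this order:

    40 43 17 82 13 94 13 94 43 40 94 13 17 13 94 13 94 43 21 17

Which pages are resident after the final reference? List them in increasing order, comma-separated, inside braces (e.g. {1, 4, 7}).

40 -> fault, frames {40}
43 -> fault, frames {40,43}
17 -> fault, frames {40,43,17}
82 -> fault, evict 40, frames {43,17,82}
13 -> fault, evict 43, frames {17,82,13}
94 -> fault, evict 17, frames {82,13,94}
13 -> hit
94 -> hit
43 -> fault, evict 82, frames {13,94,43}
40 -> fault, evict 13, frames {94,43,40}
94 -> hit
13 -> fault, evict 43, frames {40,94,13}
17 -> fault, evict 40, frames {94,13,17}
13 -> hit
94 -> hit
13 -> hit
94 -> hit
43 -> fault, evict 17, frames {13,94,43}
21 -> fault, evict 13, frames {94,43,21}
17 -> fault, evict 94, frames {43,21,17}

{17, 21, 43}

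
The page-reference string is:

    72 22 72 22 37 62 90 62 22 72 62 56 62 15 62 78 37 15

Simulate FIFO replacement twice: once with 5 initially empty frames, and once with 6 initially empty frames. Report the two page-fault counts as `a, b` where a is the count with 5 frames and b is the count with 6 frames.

5 frames: F F . . F F F . . . . F . F . F F . → 9 faults.
6 frames: F F . . F F F . . . . F . F . F . . → 8 faults.
8 < 9: adding a frame reduced faults, as is typical.

9, 8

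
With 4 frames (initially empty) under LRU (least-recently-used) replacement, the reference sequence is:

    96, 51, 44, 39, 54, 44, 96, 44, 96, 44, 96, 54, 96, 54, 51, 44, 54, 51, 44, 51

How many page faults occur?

7

96: fault, frames [96]
51: fault, frames [96, 51]
44: fault, frames [96, 51, 44]
39: fault, frames [96, 51, 44, 39]
54: fault, evict 96, frames [51, 44, 39, 54]
44: hit
96: fault, evict 51, frames [39, 54, 44, 96]
44: hit
96: hit
44: hit
96: hit
54: hit
96: hit
54: hit
51: fault, evict 39, frames [44, 96, 54, 51]
44: hit
54: hit
51: hit
44: hit
51: hit
Page faults: 7.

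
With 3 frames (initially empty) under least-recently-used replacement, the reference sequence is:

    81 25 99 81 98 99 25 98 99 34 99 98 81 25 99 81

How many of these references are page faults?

81: fault, frames (81)
25: fault, frames (81 25)
99: fault, frames (81 25 99)
81: hit
98: fault, evict 25, frames (99 81 98)
99: hit
25: fault, evict 81, frames (98 99 25)
98: hit
99: hit
34: fault, evict 25, frames (98 99 34)
99: hit
98: hit
81: fault, evict 34, frames (99 98 81)
25: fault, evict 99, frames (98 81 25)
99: fault, evict 98, frames (81 25 99)
81: hit
Page faults: 9.

9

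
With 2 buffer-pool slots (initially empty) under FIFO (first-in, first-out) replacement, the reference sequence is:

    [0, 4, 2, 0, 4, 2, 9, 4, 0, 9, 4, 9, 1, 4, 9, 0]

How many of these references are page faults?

14

0 → fault, frames (0)
4 → fault, frames (0 4)
2 → fault, evict 0, frames (4 2)
0 → fault, evict 4, frames (2 0)
4 → fault, evict 2, frames (0 4)
2 → fault, evict 0, frames (4 2)
9 → fault, evict 4, frames (2 9)
4 → fault, evict 2, frames (9 4)
0 → fault, evict 9, frames (4 0)
9 → fault, evict 4, frames (0 9)
4 → fault, evict 0, frames (9 4)
9 → hit
1 → fault, evict 9, frames (4 1)
4 → hit
9 → fault, evict 4, frames (1 9)
0 → fault, evict 1, frames (9 0)
Page faults: 14.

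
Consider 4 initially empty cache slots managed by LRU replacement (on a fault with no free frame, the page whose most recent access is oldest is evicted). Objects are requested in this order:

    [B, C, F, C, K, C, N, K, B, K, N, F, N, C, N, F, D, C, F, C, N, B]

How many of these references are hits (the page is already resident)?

B → fault, frames (B)
C → fault, frames (B C)
F → fault, frames (B C F)
C → hit
K → fault, frames (B F C K)
C → hit
N → fault, evict B, frames (F K C N)
K → hit
B → fault, evict F, frames (C N K B)
K → hit
N → hit
F → fault, evict C, frames (B K N F)
N → hit
C → fault, evict B, frames (K F N C)
N → hit
F → hit
D → fault, evict K, frames (C N F D)
C → hit
F → hit
C → hit
N → hit
B → fault, evict D, frames (F C N B)
Hits: 12.

12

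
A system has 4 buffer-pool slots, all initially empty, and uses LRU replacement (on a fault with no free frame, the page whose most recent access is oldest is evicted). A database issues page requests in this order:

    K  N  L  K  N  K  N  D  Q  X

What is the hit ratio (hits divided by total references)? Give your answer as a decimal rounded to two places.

0.40

K → fault, frames {K}
N → fault, frames {K,N}
L → fault, frames {K,N,L}
K → hit
N → hit
K → hit
N → hit
D → fault, frames {L,K,N,D}
Q → fault, evict L, frames {K,N,D,Q}
X → fault, evict K, frames {N,D,Q,X}
Hits: 4 of 10 references → 4/10 = 0.4000.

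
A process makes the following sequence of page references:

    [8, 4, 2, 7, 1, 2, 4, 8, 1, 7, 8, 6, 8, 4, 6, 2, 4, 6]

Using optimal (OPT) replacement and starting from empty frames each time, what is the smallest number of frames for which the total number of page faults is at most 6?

5

f=1: 18 faults
f=2: 12 faults
f=3: 9 faults
f=4: 7 faults
f=5: 6 faults
f=6: 6 faults
Smallest f with faults ≤ 6 is 5.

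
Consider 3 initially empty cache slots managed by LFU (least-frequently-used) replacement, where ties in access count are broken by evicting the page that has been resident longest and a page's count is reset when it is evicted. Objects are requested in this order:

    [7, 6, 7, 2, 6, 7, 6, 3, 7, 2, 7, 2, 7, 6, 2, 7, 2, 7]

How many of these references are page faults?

7 -> fault, frames {7}
6 -> fault, frames {7,6}
7 -> hit
2 -> fault, frames {7,6,2}
6 -> hit
7 -> hit
6 -> hit
3 -> fault, evict 2, frames {7,6,3}
7 -> hit
2 -> fault, evict 3, frames {7,6,2}
7 -> hit
2 -> hit
7 -> hit
6 -> hit
2 -> hit
7 -> hit
2 -> hit
7 -> hit
Page faults: 5.

5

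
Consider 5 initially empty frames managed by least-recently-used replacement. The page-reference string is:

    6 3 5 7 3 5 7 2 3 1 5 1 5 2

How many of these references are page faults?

6

6: fault, frames (6)
3: fault, frames (6 3)
5: fault, frames (6 3 5)
7: fault, frames (6 3 5 7)
3: hit
5: hit
7: hit
2: fault, frames (6 3 5 7 2)
3: hit
1: fault, evict 6, frames (5 7 2 3 1)
5: hit
1: hit
5: hit
2: hit
Page faults: 6.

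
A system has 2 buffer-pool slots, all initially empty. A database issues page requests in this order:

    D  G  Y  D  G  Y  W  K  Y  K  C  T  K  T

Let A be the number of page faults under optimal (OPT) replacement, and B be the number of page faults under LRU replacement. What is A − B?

Under OPT: F F F . F . F F . . F F . . → 8 faults.
Under LRU: F F F F F F F F F . F F F . → 12 faults.
A − B = 8 − 12 = -4.

-4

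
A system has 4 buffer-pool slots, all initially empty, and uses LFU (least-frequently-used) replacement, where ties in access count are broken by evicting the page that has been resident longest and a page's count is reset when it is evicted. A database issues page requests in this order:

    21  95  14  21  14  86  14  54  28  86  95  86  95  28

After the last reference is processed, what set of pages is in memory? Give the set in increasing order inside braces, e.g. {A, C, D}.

21 → fault, frames {21}
95 → fault, frames {21,95}
14 → fault, frames {21,95,14}
21 → hit
14 → hit
86 → fault, frames {21,95,14,86}
14 → hit
54 → fault, evict 95, frames {21,14,86,54}
28 → fault, evict 86, frames {21,14,54,28}
86 → fault, evict 54, frames {21,14,28,86}
95 → fault, evict 28, frames {21,14,86,95}
86 → hit
95 → hit
28 → fault, evict 21, frames {14,86,95,28}

{14, 28, 86, 95}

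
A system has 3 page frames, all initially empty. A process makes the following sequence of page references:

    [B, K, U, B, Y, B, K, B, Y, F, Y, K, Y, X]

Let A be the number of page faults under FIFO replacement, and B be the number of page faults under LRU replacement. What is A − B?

Under FIFO: F F F . F F F . . F F . . F → 9 faults.
Under LRU: F F F . F . F . . F . F . F → 8 faults.
A − B = 9 − 8 = 1.

1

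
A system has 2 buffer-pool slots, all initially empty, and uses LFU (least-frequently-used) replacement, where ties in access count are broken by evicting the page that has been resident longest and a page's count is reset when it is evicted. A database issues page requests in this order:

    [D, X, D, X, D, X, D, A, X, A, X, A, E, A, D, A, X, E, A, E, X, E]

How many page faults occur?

D -> miss, frames [D]
X -> miss, frames [D, X]
D -> hit
X -> hit
D -> hit
X -> hit
D -> hit
A -> miss, evict X, frames [D, A]
X -> miss, evict A, frames [D, X]
A -> miss, evict X, frames [D, A]
X -> miss, evict A, frames [D, X]
A -> miss, evict X, frames [D, A]
E -> miss, evict A, frames [D, E]
A -> miss, evict E, frames [D, A]
D -> hit
A -> hit
X -> miss, evict A, frames [D, X]
E -> miss, evict X, frames [D, E]
A -> miss, evict E, frames [D, A]
E -> miss, evict A, frames [D, E]
X -> miss, evict E, frames [D, X]
E -> miss, evict X, frames [D, E]
Page faults: 15.

15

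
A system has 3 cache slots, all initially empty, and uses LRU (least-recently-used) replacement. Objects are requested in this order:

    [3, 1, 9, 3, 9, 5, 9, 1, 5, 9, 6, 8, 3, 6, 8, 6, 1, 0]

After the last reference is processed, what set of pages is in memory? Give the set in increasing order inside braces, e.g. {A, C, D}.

3: miss, frames (3)
1: miss, frames (3 1)
9: miss, frames (3 1 9)
3: hit
9: hit
5: miss, evict 1, frames (3 9 5)
9: hit
1: miss, evict 3, frames (5 9 1)
5: hit
9: hit
6: miss, evict 1, frames (5 9 6)
8: miss, evict 5, frames (9 6 8)
3: miss, evict 9, frames (6 8 3)
6: hit
8: hit
6: hit
1: miss, evict 3, frames (8 6 1)
0: miss, evict 8, frames (6 1 0)

{0, 1, 6}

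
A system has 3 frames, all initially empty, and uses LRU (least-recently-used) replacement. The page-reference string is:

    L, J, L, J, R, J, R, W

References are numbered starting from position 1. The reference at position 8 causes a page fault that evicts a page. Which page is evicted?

pos 1: L → miss, frames (L)
pos 2: J → miss, frames (L J)
pos 3: L → hit
pos 4: J → hit
pos 5: R → miss, frames (L J R)
pos 6: J → hit
pos 7: R → hit
pos 8: W → miss, evict L, frames (J R W)
At position 8, page L is evicted.

L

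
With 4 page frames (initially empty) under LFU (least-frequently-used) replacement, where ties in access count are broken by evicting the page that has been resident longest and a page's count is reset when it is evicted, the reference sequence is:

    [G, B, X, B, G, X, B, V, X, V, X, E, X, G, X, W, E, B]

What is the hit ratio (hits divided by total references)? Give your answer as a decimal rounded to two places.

G -> miss, frames (G)
B -> miss, frames (G B)
X -> miss, frames (G B X)
B -> hit
G -> hit
X -> hit
B -> hit
V -> miss, frames (G B X V)
X -> hit
V -> hit
X -> hit
E -> miss, evict G, frames (B X V E)
X -> hit
G -> miss, evict E, frames (B X V G)
X -> hit
W -> miss, evict G, frames (B X V W)
E -> miss, evict W, frames (B X V E)
B -> hit
Hits: 10 of 18 references → 10/18 = 0.5556.

0.56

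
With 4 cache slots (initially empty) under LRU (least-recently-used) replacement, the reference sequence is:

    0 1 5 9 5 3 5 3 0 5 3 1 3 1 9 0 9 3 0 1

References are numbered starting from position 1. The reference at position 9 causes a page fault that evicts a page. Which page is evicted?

1

pos 1: 0 → miss, frames (0)
pos 2: 1 → miss, frames (0 1)
pos 3: 5 → miss, frames (0 1 5)
pos 4: 9 → miss, frames (0 1 5 9)
pos 5: 5 → hit
pos 6: 3 → miss, evict 0, frames (1 9 5 3)
pos 7: 5 → hit
pos 8: 3 → hit
pos 9: 0 → miss, evict 1, frames (9 5 3 0)
At position 9, page 1 is evicted.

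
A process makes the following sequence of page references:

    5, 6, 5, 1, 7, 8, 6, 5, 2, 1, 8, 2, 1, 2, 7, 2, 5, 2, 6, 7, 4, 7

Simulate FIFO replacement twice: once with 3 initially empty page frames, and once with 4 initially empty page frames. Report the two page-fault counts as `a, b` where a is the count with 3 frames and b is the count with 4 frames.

16, 11

3 frames: F F . F F F F F F F F . . . F F F . F F F . → 16 faults.
4 frames: F F . F F F . F F F . . . . F . . . F . F . → 11 faults.
11 < 16: adding a frame reduced faults, as is typical.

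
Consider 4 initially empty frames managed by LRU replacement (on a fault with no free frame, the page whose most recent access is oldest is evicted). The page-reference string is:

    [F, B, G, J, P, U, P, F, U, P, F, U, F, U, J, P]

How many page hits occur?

F → fault, frames {F}
B → fault, frames {F,B}
G → fault, frames {F,B,G}
J → fault, frames {F,B,G,J}
P → fault, evict F, frames {B,G,J,P}
U → fault, evict B, frames {G,J,P,U}
P → hit
F → fault, evict G, frames {J,U,P,F}
U → hit
P → hit
F → hit
U → hit
F → hit
U → hit
J → hit
P → hit
Hits: 9.

9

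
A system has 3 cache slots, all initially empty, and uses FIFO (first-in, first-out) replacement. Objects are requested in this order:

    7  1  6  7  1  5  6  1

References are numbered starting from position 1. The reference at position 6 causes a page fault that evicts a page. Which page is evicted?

pos 1: 7 → fault, frames {7}
pos 2: 1 → fault, frames {7,1}
pos 3: 6 → fault, frames {7,1,6}
pos 4: 7 → hit
pos 5: 1 → hit
pos 6: 5 → fault, evict 7, frames {1,6,5}
At position 6, page 7 is evicted.

7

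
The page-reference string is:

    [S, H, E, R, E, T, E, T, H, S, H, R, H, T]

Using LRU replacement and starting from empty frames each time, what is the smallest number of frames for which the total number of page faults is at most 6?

5

f=1: 14 faults
f=2: 9 faults
f=3: 9 faults
f=4: 7 faults
f=5: 5 faults
Smallest f with faults ≤ 6 is 5.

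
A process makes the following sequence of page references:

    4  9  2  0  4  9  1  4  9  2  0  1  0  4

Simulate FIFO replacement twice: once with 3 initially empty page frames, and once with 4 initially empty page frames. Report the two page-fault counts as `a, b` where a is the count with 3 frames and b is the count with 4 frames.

3 frames: F F F F F F F . . F F . . F → 10 faults.
4 frames: F F F F . . F F F F F F . F → 11 faults.
11 > 10: adding a frame increased faults — Belady's anomaly.

10, 11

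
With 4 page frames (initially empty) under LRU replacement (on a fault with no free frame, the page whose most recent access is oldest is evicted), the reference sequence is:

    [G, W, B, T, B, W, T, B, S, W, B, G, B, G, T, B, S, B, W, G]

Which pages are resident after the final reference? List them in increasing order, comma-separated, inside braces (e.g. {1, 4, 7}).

{B, G, S, W}

G -> fault, frames (G)
W -> fault, frames (G W)
B -> fault, frames (G W B)
T -> fault, frames (G W B T)
B -> hit
W -> hit
T -> hit
B -> hit
S -> fault, evict G, frames (W T B S)
W -> hit
B -> hit
G -> fault, evict T, frames (S W B G)
B -> hit
G -> hit
T -> fault, evict S, frames (W B G T)
B -> hit
S -> fault, evict W, frames (G T B S)
B -> hit
W -> fault, evict G, frames (T S B W)
G -> fault, evict T, frames (S B W G)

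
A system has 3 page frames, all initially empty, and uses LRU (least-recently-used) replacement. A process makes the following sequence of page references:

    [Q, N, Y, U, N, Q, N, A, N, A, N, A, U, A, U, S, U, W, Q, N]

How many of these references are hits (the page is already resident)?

9

Q: miss, frames [Q]
N: miss, frames [Q, N]
Y: miss, frames [Q, N, Y]
U: miss, evict Q, frames [N, Y, U]
N: hit
Q: miss, evict Y, frames [U, N, Q]
N: hit
A: miss, evict U, frames [Q, N, A]
N: hit
A: hit
N: hit
A: hit
U: miss, evict Q, frames [N, A, U]
A: hit
U: hit
S: miss, evict N, frames [A, U, S]
U: hit
W: miss, evict A, frames [S, U, W]
Q: miss, evict S, frames [U, W, Q]
N: miss, evict U, frames [W, Q, N]
Hits: 9.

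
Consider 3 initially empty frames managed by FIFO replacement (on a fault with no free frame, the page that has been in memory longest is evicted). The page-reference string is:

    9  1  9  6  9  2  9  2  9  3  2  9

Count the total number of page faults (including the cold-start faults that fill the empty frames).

6

9 → fault, frames [9]
1 → fault, frames [9, 1]
9 → hit
6 → fault, frames [9, 1, 6]
9 → hit
2 → fault, evict 9, frames [1, 6, 2]
9 → fault, evict 1, frames [6, 2, 9]
2 → hit
9 → hit
3 → fault, evict 6, frames [2, 9, 3]
2 → hit
9 → hit
Page faults: 6.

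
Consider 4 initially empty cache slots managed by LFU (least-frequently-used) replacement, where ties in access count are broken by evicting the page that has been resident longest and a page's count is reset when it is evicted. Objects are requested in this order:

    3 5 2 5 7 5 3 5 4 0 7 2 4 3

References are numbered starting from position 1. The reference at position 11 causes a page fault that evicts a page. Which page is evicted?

4

pos 1: 3: fault, frames (3)
pos 2: 5: fault, frames (3 5)
pos 3: 2: fault, frames (3 5 2)
pos 4: 5: hit
pos 5: 7: fault, frames (3 5 2 7)
pos 6: 5: hit
pos 7: 3: hit
pos 8: 5: hit
pos 9: 4: fault, evict 2, frames (3 5 7 4)
pos 10: 0: fault, evict 7, frames (3 5 4 0)
pos 11: 7: fault, evict 4, frames (3 5 0 7)
At position 11, page 4 is evicted.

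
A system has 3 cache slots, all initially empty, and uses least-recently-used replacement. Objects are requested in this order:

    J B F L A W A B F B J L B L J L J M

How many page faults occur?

11

J -> miss, frames {J}
B -> miss, frames {J,B}
F -> miss, frames {J,B,F}
L -> miss, evict J, frames {B,F,L}
A -> miss, evict B, frames {F,L,A}
W -> miss, evict F, frames {L,A,W}
A -> hit
B -> miss, evict L, frames {W,A,B}
F -> miss, evict W, frames {A,B,F}
B -> hit
J -> miss, evict A, frames {F,B,J}
L -> miss, evict F, frames {B,J,L}
B -> hit
L -> hit
J -> hit
L -> hit
J -> hit
M -> miss, evict B, frames {L,J,M}
Page faults: 11.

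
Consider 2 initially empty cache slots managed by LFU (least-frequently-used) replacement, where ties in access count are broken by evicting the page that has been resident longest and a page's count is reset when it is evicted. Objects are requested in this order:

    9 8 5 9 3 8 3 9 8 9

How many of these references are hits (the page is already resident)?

9 -> fault, frames (9)
8 -> fault, frames (9 8)
5 -> fault, evict 9, frames (8 5)
9 -> fault, evict 8, frames (5 9)
3 -> fault, evict 5, frames (9 3)
8 -> fault, evict 9, frames (3 8)
3 -> hit
9 -> fault, evict 8, frames (3 9)
8 -> fault, evict 9, frames (3 8)
9 -> fault, evict 8, frames (3 9)
Hits: 1.

1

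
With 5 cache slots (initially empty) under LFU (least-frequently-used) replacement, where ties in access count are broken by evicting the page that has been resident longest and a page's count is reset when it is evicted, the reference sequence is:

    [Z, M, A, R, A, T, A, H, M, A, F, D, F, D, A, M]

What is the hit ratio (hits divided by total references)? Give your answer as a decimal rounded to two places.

0.50

Z: miss, frames (Z)
M: miss, frames (Z M)
A: miss, frames (Z M A)
R: miss, frames (Z M A R)
A: hit
T: miss, frames (Z M A R T)
A: hit
H: miss, evict Z, frames (M A R T H)
M: hit
A: hit
F: miss, evict R, frames (M A T H F)
D: miss, evict T, frames (M A H F D)
F: hit
D: hit
A: hit
M: hit
Hits: 8 of 16 references → 8/16 = 0.5000.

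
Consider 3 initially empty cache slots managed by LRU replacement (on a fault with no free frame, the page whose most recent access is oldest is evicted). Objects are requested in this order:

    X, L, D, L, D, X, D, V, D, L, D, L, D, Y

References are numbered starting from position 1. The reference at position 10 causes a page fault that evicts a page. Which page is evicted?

pos 1: X → miss, frames [X]
pos 2: L → miss, frames [X, L]
pos 3: D → miss, frames [X, L, D]
pos 4: L → hit
pos 5: D → hit
pos 6: X → hit
pos 7: D → hit
pos 8: V → miss, evict L, frames [X, D, V]
pos 9: D → hit
pos 10: L → miss, evict X, frames [V, D, L]
At position 10, page X is evicted.

X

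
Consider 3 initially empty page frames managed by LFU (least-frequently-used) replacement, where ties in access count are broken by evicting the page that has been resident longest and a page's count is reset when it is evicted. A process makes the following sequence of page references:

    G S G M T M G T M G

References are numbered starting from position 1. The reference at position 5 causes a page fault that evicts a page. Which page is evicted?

pos 1: G: fault, frames (G)
pos 2: S: fault, frames (G S)
pos 3: G: hit
pos 4: M: fault, frames (G S M)
pos 5: T: fault, evict S, frames (G M T)
At position 5, page S is evicted.

S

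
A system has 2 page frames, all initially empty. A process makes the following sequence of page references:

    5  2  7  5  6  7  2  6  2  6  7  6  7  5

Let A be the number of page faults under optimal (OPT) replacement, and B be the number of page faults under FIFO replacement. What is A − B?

Under OPT: F F F . F . F . . . F . . F → 7 faults.
Under FIFO: F F F F F F F F . . F . . F → 10 faults.
A − B = 7 − 10 = -3.

-3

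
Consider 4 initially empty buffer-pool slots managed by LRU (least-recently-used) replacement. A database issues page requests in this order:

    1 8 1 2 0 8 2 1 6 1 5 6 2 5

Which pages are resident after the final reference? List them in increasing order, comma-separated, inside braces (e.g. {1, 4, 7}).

{1, 2, 5, 6}

1 → fault, frames {1}
8 → fault, frames {1,8}
1 → hit
2 → fault, frames {8,1,2}
0 → fault, frames {8,1,2,0}
8 → hit
2 → hit
1 → hit
6 → fault, evict 0, frames {8,2,1,6}
1 → hit
5 → fault, evict 8, frames {2,6,1,5}
6 → hit
2 → hit
5 → hit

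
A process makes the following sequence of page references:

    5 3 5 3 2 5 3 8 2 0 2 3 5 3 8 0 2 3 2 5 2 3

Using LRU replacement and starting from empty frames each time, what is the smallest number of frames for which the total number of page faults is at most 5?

5

f=1: 22 faults
f=2: 16 faults
f=3: 13 faults
f=4: 10 faults
f=5: 5 faults
Smallest f with faults ≤ 5 is 5.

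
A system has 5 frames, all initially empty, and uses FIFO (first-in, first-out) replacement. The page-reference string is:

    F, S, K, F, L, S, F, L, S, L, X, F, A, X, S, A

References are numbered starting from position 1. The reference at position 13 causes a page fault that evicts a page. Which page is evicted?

pos 1: F -> miss, frames (F)
pos 2: S -> miss, frames (F S)
pos 3: K -> miss, frames (F S K)
pos 4: F -> hit
pos 5: L -> miss, frames (F S K L)
pos 6: S -> hit
pos 7: F -> hit
pos 8: L -> hit
pos 9: S -> hit
pos 10: L -> hit
pos 11: X -> miss, frames (F S K L X)
pos 12: F -> hit
pos 13: A -> miss, evict F, frames (S K L X A)
At position 13, page F is evicted.

F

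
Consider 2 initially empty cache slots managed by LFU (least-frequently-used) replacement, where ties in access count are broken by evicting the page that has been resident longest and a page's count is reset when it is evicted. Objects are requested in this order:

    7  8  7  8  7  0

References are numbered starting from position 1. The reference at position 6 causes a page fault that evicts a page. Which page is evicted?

pos 1: 7 -> miss, frames [7]
pos 2: 8 -> miss, frames [7, 8]
pos 3: 7 -> hit
pos 4: 8 -> hit
pos 5: 7 -> hit
pos 6: 0 -> miss, evict 8, frames [7, 0]
At position 6, page 8 is evicted.

8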